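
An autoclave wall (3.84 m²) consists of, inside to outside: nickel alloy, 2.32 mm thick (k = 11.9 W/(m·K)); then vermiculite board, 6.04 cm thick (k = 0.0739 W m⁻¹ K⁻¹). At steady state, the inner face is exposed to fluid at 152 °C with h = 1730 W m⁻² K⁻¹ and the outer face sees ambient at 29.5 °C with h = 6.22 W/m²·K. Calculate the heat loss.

Resistance network (inner→outer):
  R_conv,in = 1/(hA) = 1/(1730·3.84) = 1.505×10^-4 K/W
  R_nickel alloy = L/(kA) = 0.00232/(11.9·3.84) = 5.077×10^-5 K/W
  R_vermiculite board = L/(kA) = 0.0604/(0.0739·3.84) = 0.2128 K/W
  R_conv,out = 1/(hA) = 1/(6.22·3.84) = 0.04187 K/W
ΣR = 1.505×10^-4 + 5.077×10^-5 + 0.2128 + 0.04187 = 0.2549 K/W
Q = ΔT/ΣR = (152 °C − 29.5 °C)/0.2549 = 481 W

Q = 481 W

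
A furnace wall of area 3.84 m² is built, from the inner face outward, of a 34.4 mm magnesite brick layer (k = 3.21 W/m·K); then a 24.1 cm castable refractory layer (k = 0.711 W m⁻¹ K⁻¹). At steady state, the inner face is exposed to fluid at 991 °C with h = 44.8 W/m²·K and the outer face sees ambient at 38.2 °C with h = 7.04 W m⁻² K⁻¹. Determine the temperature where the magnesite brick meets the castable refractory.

T = 930 °C

Resistance network (inner→outer):
  R_conv,in = 1/(hA) = 1/(44.8·3.84) = 0.005813 K/W
  R_magnesite brick = L/(kA) = 0.0344/(3.21·3.84) = 0.002791 K/W
  R_castable refractory = L/(kA) = 0.241/(0.711·3.84) = 0.08827 K/W
  R_conv,out = 1/(hA) = 1/(7.04·3.84) = 0.03699 K/W
ΣR = 0.005813 + 0.002791 + 0.08827 + 0.03699 = 0.1339 K/W
Q = ΔT/ΣR = (991 °C − 38.2 °C)/0.1339 = 7116 W
From the inner boundary to the magnesite brick/castable refractory interface, ΣR_partial = 0.008604 K/W.
T_interface = T_in − Q·ΣR_partial = 991 °C − (7116)(0.008604) = 930 °C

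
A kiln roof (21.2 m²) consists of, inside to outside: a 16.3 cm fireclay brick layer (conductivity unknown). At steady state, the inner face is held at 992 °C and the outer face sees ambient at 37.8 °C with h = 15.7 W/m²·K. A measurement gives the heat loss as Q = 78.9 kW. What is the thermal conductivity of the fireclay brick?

ΣR = ΔT/Q = |992 − 37.8|/78900 = 0.01209 K/W
Known resistances:
  R_conv,out = 1/(hA) = 1/(15.7·21.2) = 0.003004 K/W
R_fireclay brick = ΣR − ΣR_known = 0.01209 − 0.003004 = 0.009086 K/W
L/(kA) = 0.009086 ⇒ k = 0.163/(0.009086·21.2) = 0.846 W/m·K

k = 0.846 W/m·K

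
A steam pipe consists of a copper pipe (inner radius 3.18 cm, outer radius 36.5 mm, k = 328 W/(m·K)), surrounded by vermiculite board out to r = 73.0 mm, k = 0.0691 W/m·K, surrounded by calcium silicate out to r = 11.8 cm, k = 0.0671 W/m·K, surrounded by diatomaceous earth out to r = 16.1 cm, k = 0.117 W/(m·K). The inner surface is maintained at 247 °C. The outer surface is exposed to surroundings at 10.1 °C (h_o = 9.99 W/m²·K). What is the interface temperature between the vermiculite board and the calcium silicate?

Resistance network (inner→outer):
  R'_copper = ln(0.0365/0.0318)/(2πk) = 0.1378/(2π·328) = 6.689×10^-5 m·K/W
  R'_vermiculite board = ln(0.0730/0.0365)/(2πk) = 0.6931/(2π·0.0691) = 1.596 m·K/W
  R'_calcium silicate = ln(0.118/0.0730)/(2πk) = 0.4802/(2π·0.0671) = 1.139 m·K/W
  R'_diatomaceous earth = ln(0.161/0.118)/(2πk) = 0.3107/(2π·0.117) = 0.4227 m·K/W
  R'_conv,out = 1/(2πr h) = 1/(2π·0.161·9.99) = 0.09895 m·K/W
ΣR = 6.689×10^-5 + 1.596 + 1.139 + 0.4227 + 0.09895 = 3.257 m·K/W
Q' = ΔT/ΣR = (247 °C − 10.1 °C)/3.257 = 72.74 W/m
From the inner boundary to the vermiculite board/calcium silicate interface, ΣR_partial = 1.596 m·K/W.
T_interface = T_in − Q'·ΣR_partial = 247 °C − (72.74)(1.596) = 131 °C

T = 131 °C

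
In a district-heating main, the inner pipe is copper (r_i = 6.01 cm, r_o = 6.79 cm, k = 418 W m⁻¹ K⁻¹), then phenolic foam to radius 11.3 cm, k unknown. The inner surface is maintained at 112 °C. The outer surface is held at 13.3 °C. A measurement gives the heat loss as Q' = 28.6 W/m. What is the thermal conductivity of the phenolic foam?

ΣR = ΔT/Q' = |112 − 13.3|/28.6 = 3.451 m·K/W
Known resistances:
  R'_copper = ln(0.0679/0.0601)/(2πk) = 0.1220/(2π·418) = 4.646×10^-5 m·K/W
R_phenolic foam = ΣR − ΣR_known = 3.451 − 4.646×10^-5 = 3.451 m·K/W
ln(r₂/r₁)/(2πk) = 3.451 ⇒ k = 0.5094/(2π·3.451) = 0.0235 W/m·K

k = 0.0235 W/m·K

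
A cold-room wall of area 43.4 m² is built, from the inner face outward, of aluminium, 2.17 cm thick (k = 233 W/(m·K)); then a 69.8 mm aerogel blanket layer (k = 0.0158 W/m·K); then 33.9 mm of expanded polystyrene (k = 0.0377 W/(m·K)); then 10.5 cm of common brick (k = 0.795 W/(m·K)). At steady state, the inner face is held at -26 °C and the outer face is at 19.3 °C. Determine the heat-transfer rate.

Series thermal resistances, inner to outer:
  R_aluminium = L/(kA) = 0.0217/(233·43.4) = 2.146×10^-6 K/W
  R_aerogel blanket = L/(kA) = 0.0698/(0.0158·43.4) = 0.1018 K/W
  R_expanded polystyrene = L/(kA) = 0.0339/(0.0377·43.4) = 0.02072 K/W
  R_common brick = L/(kA) = 0.105/(0.795·43.4) = 0.003043 K/W
ΣR = 2.146×10^-6 + 0.1018 + 0.02072 + 0.003043 = 0.1256 K/W
Q = ΔT/ΣR = (-26 °C − 19.3 °C)/0.1256 = -361 W
(Negative Q ⇒ heat flows inward; heat gain = 361 W.)

Q = 361 W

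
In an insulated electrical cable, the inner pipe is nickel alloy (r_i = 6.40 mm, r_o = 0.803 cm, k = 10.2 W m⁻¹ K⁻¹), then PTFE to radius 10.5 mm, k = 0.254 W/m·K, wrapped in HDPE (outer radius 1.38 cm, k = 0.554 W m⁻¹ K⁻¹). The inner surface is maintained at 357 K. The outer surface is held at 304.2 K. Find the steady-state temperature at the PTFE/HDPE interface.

T = 320.8 K

Series thermal resistances, inner to outer:
  R'_nickel alloy = ln(0.00803/0.00640)/(2πk) = 0.2269/(2π·10.2) = 0.003540 m·K/W
  R'_PTFE = ln(0.0105/0.00803)/(2πk) = 0.2682/(2π·0.254) = 0.1680 m·K/W
  R'_HDPE = ln(0.0138/0.0105)/(2πk) = 0.2733/(2π·0.554) = 0.07851 m·K/W
ΣR = 0.003540 + 0.1680 + 0.07851 = 0.2500 m·K/W
Q' = ΔT/ΣR = (357 K − 304.2 K)/0.2500 = 211.2 W/m
From the inner boundary to the PTFE/HDPE interface, ΣR_partial = 0.1715 m·K/W.
T_interface = T_in − Q'·ΣR_partial = 357 K − (211.2)(0.1715) = 320.8 K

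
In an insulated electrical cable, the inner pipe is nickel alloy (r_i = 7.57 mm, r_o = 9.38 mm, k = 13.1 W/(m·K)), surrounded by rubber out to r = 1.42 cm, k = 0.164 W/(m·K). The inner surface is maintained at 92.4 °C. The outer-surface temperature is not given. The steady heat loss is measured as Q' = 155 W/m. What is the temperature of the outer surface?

Sum the resistances:
  R'_nickel alloy = ln(0.00938/0.00757)/(2πk) = 0.2144/(2π·13.1) = 0.002605 m·K/W
  R'_rubber = ln(0.0142/0.00938)/(2πk) = 0.4147/(2π·0.164) = 0.4024 m·K/W
ΣR = 0.4050 m·K/W
ΔT = Q'·ΣR = 155 × 0.4050 = 62.78 K
Heat flows outward, so T_out = T_in − ΔT = 92.4 − 62.78 = 29.6 °C

T_out = 29.6 °C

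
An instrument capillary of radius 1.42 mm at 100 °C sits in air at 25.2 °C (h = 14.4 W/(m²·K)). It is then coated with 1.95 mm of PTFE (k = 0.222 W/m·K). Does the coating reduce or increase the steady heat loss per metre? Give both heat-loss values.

Critical radius for a cylinder: r_cr = k/h = 0.0154 m = 1.54 cm.
Outer radius after coating: r₂ = 0.00142 + 0.00195 = 0.00337 m.
Since r₁ < r_cr and r₂ ≤ r_cr, the coating moves toward the maximum at r_cr — heat loss rises.
Bare: R = 1/(2πr₁h) = 7.783 m·K/W; Q = 74.8/7.783 = 9.61 W/m.
Coated: R = R_cond + R_conv = 3.899 m·K/W; Q = 74.8/3.899 = 19.2 W/m.

increases: 9.61 → 19.2 W/m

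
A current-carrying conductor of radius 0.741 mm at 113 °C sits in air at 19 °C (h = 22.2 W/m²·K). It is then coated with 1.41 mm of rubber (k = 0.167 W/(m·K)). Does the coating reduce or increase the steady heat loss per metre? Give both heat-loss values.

increases: 9.72 → 21.6 W/m

Critical radius for a cylinder: r_cr = k/h = 0.00752 m = 0.752 cm.
Outer radius after coating: r₂ = 7.41×10^-4 + 0.00141 = 0.002151 m.
Since r₁ < r_cr and r₂ ≤ r_cr, the coating moves toward the maximum at r_cr — heat loss rises.
Bare: R = 1/(2πr₁h) = 9.675 m·K/W; Q = 94/9.675 = 9.72 W/m.
Coated: R = R_cond + R_conv = 4.349 m·K/W; Q = 94/4.349 = 21.6 W/m.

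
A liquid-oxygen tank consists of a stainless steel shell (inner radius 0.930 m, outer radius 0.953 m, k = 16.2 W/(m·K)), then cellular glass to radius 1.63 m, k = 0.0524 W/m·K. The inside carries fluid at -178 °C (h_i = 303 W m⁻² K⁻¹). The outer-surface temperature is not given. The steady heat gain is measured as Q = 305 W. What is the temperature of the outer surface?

Series resistances:
  R_conv,in = 1/(4πr²h) = 1/(4π·0.930²·303) = 3.037×10^-4 K/W
  R_stainless steel = (1/0.930 − 1/0.953)/(4πk) = 0.02595/(4π·16.2) = 1.275×10^-4 K/W
  R_cellular glass = (1/0.953 − 1/1.63)/(4πk) = 0.4358/(4π·0.0524) = 0.6619 K/W
ΣR = 0.6623 K/W
ΔT = Q·ΣR = 305 × 0.6623 = 202.0 K
Heat flows inward, so T_out = T_in + ΔT = -178 + 202.0 = 24.0 °C

T_out = 24.0 °C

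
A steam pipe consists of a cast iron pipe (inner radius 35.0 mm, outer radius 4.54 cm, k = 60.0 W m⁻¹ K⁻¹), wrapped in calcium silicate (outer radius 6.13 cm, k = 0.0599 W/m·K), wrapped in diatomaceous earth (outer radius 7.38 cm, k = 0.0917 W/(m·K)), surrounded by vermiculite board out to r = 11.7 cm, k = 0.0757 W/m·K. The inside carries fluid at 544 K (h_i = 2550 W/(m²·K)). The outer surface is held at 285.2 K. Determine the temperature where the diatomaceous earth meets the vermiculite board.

Resistance network (inner→outer):
  R'_conv,in = 1/(2πr h) = 1/(2π·0.0350·2550) = 0.001783 m·K/W
  R'_cast iron = ln(0.0454/0.0350)/(2πk) = 0.2602/(2π·60.0) = 6.901×10^-4 m·K/W
  R'_calcium silicate = ln(0.0613/0.0454)/(2πk) = 0.3003/(2π·0.0599) = 0.7978 m·K/W
  R'_diatomaceous earth = ln(0.0738/0.0613)/(2πk) = 0.1856/(2π·0.0917) = 0.3221 m·K/W
  R'_vermiculite board = ln(0.117/0.0738)/(2πk) = 0.4608/(2π·0.0757) = 0.9688 m·K/W
ΣR = 0.001783 + 6.901×10^-4 + 0.7978 + 0.3221 + 0.9688 = 2.091 m·K/W
Q' = ΔT/ΣR = (544 K − 285.2 K)/2.091 = 123.8 W/m
From the inner boundary to the diatomaceous earth/vermiculite board interface, ΣR_partial = 1.122 m·K/W.
T_interface = T_in − Q'·ΣR_partial = 544 K − (123.8)(1.122) = 405 K

T = 405 K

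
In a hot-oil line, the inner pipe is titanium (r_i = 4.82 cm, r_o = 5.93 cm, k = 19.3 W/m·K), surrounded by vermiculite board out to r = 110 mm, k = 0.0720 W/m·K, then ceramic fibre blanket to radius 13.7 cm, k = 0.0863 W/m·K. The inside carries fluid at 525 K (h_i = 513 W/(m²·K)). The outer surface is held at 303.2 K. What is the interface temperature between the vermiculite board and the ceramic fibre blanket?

Series thermal resistances, inner to outer:
  R'_conv,in = 1/(2πr h) = 1/(2π·0.0482·513) = 0.006437 m·K/W
  R'_titanium = ln(0.0593/0.0482)/(2πk) = 0.2073/(2π·19.3) = 0.001709 m·K/W
  R'_vermiculite board = ln(0.110/0.0593)/(2πk) = 0.6179/(2π·0.0720) = 1.366 m·K/W
  R'_ceramic fibre blanket = ln(0.137/0.110)/(2πk) = 0.2195/(2π·0.0863) = 0.4048 m·K/W
ΣR = 0.006437 + 0.001709 + 1.366 + 0.4048 = 1.779 m·K/W
Q' = ΔT/ΣR = (525 K − 303.2 K)/1.779 = 124.7 W/m
From the inner boundary to the vermiculite board/ceramic fibre blanket interface, ΣR_partial = 1.374 m·K/W.
T_interface = T_in − Q'·ΣR_partial = 525 K − (124.7)(1.374) = 353.7 K

T = 353.7 K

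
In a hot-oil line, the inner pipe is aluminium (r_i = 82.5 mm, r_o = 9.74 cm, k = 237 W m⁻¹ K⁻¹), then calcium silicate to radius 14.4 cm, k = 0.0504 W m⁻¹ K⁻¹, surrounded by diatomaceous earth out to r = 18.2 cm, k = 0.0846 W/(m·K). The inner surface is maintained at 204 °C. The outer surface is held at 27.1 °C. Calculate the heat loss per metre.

Series thermal resistances, inner to outer:
  R'_aluminium = ln(0.0974/0.0825)/(2πk) = 0.1660/(2π·237) = 1.115×10^-4 m·K/W
  R'_calcium silicate = ln(0.144/0.0974)/(2πk) = 0.3910/(2π·0.0504) = 1.235 m·K/W
  R'_diatomaceous earth = ln(0.182/0.144)/(2πk) = 0.2342/(2π·0.0846) = 0.4406 m·K/W
ΣR = 1.115×10^-4 + 1.235 + 0.4406 = 1.676 m·K/W
Q' = ΔT/ΣR = (204 °C − 27.1 °C)/1.676 = 106 W/m

Q' = 106 W/m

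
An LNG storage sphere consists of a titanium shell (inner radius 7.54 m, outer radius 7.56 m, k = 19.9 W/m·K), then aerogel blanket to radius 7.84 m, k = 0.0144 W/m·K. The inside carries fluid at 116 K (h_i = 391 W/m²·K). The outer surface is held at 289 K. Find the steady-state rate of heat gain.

Treat each layer as a resistance in series:
  R_conv,in = 1/(4πr²h) = 1/(4π·7.54²·391) = 3.580×10^-6 K/W
  R_titanium = (1/7.54 − 1/7.56)/(4πk) = 3.509×10^-4/(4π·19.9) = 1.403×10^-6 K/W
  R_aerogel blanket = (1/7.56 − 1/7.84)/(4πk) = 0.004724/(4π·0.0144) = 0.02611 K/W
ΣR = 3.580×10^-6 + 1.403×10^-6 + 0.02611 = 0.02611 K/W
Q = ΔT/ΣR = (116 K − 289 K)/0.02611 = -6630 W
(Negative Q ⇒ heat flows inward; heat gain = 6630 W.)

Q = 6630 W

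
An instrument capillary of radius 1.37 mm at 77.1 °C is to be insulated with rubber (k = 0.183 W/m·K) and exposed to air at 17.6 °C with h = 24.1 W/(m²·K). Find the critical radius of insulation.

For a cylinder, r_cr = k_ins/h = 0.183/24.1 = 0.00759 m = 0.759 cm

r_cr = 0.759 cm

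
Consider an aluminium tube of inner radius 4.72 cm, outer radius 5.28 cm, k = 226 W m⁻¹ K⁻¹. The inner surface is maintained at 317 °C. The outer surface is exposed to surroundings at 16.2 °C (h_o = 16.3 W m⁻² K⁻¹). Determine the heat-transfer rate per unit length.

Q' = 1630 W/m

Resistance network (inner→outer):
  R'_aluminium = ln(0.0528/0.0472)/(2πk) = 0.1121/(2π·226) = 7.896×10^-5 m·K/W
  R'_conv,out = 1/(2πr h) = 1/(2π·0.0528·16.3) = 0.1849 m·K/W
ΣR = 7.896×10^-5 + 0.1849 = 0.1850 m·K/W
Q' = ΔT/ΣR = (317 °C − 16.2 °C)/0.1850 = 1630 W/m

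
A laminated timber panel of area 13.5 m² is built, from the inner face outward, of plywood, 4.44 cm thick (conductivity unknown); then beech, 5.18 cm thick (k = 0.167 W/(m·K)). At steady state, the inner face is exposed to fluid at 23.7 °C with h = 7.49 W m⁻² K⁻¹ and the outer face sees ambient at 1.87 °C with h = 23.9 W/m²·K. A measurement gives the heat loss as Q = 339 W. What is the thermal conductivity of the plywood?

k = 0.116 W/m·K

ΣR = ΔT/Q = |23.7 − 1.87|/339 = 0.06440 K/W
Known resistances:
  R_conv,in = 1/(hA) = 1/(7.49·13.5) = 0.009890 K/W
  R_beech = L/(kA) = 0.0518/(0.167·13.5) = 0.02298 K/W
  R_conv,out = 1/(hA) = 1/(23.9·13.5) = 0.003099 K/W
R_plywood = ΣR − ΣR_known = 0.06440 − 0.03597 = 0.02843 K/W
L/(kA) = 0.02843 ⇒ k = 0.0444/(0.02843·13.5) = 0.116 W/m·K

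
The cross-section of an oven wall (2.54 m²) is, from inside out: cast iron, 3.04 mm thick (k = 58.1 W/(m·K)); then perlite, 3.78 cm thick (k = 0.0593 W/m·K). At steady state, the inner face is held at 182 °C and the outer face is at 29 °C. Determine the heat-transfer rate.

Q = 610 W

Series thermal resistances, inner to outer:
  R_cast iron = L/(kA) = 0.00304/(58.1·2.54) = 2.060×10^-5 K/W
  R_perlite = L/(kA) = 0.0378/(0.0593·2.54) = 0.2510 K/W
ΣR = 2.060×10^-5 + 0.2510 = 0.2510 K/W
Q = ΔT/ΣR = (182 °C − 29 °C)/0.2510 = 610 W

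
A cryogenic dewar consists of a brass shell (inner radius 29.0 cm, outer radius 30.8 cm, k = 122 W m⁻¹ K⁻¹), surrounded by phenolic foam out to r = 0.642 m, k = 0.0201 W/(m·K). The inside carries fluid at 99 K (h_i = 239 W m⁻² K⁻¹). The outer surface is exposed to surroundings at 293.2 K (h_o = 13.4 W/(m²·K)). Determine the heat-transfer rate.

Q = 29.0 W

Series thermal resistances, inner to outer:
  R_conv,in = 1/(4πr²h) = 1/(4π·0.290²·239) = 0.003959 K/W
  R_brass = (1/0.290 − 1/0.308)/(4πk) = 0.2015/(4π·122) = 1.314×10^-4 K/W
  R_phenolic foam = (1/0.308 − 1/0.642)/(4πk) = 1.689/(4π·0.0201) = 6.687 K/W
  R_conv,out = 1/(4πr²h) = 1/(4π·0.642²·13.4) = 0.01441 K/W
ΣR = 0.003959 + 1.314×10^-4 + 6.687 + 0.01441 = 6.706 K/W
Q = ΔT/ΣR = (99 K − 293.2 K)/6.706 = -29.0 W
(Negative Q ⇒ heat flows inward; heat gain = 29.0 W.)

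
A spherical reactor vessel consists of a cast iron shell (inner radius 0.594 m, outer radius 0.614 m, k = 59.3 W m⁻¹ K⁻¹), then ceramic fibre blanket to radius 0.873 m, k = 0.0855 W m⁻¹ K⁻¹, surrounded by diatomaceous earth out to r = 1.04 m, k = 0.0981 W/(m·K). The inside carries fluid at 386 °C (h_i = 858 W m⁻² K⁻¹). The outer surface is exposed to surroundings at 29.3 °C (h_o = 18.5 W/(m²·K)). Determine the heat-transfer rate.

Q = 591 W

Treat each layer as a resistance in series:
  R_conv,in = 1/(4πr²h) = 1/(4π·0.594²·858) = 2.629×10^-4 K/W
  R_cast iron = (1/0.594 − 1/0.614)/(4πk) = 0.05484/(4π·59.3) = 7.359×10^-5 K/W
  R_ceramic fibre blanket = (1/0.614 − 1/0.873)/(4πk) = 0.4832/(4π·0.0855) = 0.4497 K/W
  R_diatomaceous earth = (1/0.873 − 1/1.04)/(4πk) = 0.1839/(4π·0.0981) = 0.1492 K/W
  R_conv,out = 1/(4πr²h) = 1/(4π·1.04²·18.5) = 0.003977 K/W
ΣR = 2.629×10^-4 + 7.359×10^-5 + 0.4497 + 0.1492 + 0.003977 = 0.6032 K/W
Q = ΔT/ΣR = (386 °C − 29.3 °C)/0.6032 = 591 W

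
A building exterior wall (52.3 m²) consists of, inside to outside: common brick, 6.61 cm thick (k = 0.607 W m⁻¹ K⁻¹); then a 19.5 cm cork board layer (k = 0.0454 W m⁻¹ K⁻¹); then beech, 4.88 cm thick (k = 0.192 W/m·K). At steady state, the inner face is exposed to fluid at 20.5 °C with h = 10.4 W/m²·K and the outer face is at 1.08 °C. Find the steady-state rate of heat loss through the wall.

Series thermal resistances, inner to outer:
  R_conv,in = 1/(hA) = 1/(10.4·52.3) = 0.001839 K/W
  R_common brick = L/(kA) = 0.0661/(0.607·52.3) = 0.002082 K/W
  R_cork board = L/(kA) = 0.195/(0.0454·52.3) = 0.08213 K/W
  R_beech = L/(kA) = 0.0488/(0.192·52.3) = 0.004860 K/W
ΣR = 0.001839 + 0.002082 + 0.08213 + 0.004860 = 0.09091 K/W
Q = ΔT/ΣR = (20.5 °C − 1.08 °C)/0.09091 = 214 W

Q = 214 W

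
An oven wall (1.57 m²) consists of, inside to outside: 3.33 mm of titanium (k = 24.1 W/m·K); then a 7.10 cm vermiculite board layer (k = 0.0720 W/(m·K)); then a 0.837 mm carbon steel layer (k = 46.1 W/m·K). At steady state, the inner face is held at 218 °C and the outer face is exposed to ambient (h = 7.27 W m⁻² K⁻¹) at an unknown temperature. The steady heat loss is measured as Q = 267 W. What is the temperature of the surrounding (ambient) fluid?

T_out = 26.9 °C

Series resistances:
  R_titanium = L/(kA) = 0.00333/(24.1·1.57) = 8.801×10^-5 K/W
  R_vermiculite board = L/(kA) = 0.0710/(0.0720·1.57) = 0.6281 K/W
  R_carbon steel = L/(kA) = 8.37×10^-4/(46.1·1.57) = 1.156×10^-5 K/W
  R_conv,out = 1/(hA) = 1/(7.27·1.57) = 0.08761 K/W
ΣR = 0.7158 K/W
ΔT = Q·ΣR = 267 × 0.7158 = 191.1 K
Heat flows outward, so T_out = T_in − ΔT = 218 − 191.1 = 26.9 °C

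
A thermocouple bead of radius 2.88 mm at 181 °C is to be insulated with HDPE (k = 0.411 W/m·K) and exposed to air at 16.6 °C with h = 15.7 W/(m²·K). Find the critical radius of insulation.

For a sphere, r_cr = 2k_ins/h = 2·0.411/15.7 = 0.0524 m = 5.24 cm

r_cr = 5.24 cm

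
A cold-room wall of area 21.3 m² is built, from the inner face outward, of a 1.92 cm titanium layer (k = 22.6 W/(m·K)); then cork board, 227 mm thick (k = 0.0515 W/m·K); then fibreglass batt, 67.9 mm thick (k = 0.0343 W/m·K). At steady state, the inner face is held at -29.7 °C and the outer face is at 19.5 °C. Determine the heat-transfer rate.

Series thermal resistances, inner to outer:
  R_titanium = L/(kA) = 0.0192/(22.6·21.3) = 3.989×10^-5 K/W
  R_cork board = L/(kA) = 0.227/(0.0515·21.3) = 0.2069 K/W
  R_fibreglass batt = L/(kA) = 0.0679/(0.0343·21.3) = 0.09294 K/W
ΣR = 3.989×10^-5 + 0.2069 + 0.09294 = 0.2999 K/W
Q = ΔT/ΣR = (-29.7 °C − 19.5 °C)/0.2999 = -164 W
(Negative Q ⇒ heat flows inward; heat gain = 164 W.)

Q = 164 W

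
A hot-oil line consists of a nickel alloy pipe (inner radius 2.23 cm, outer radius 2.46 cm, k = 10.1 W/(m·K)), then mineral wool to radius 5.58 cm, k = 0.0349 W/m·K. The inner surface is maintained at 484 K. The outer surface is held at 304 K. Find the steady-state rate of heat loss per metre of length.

Resistance network (inner→outer):
  R'_nickel alloy = ln(0.0246/0.0223)/(2πk) = 0.09816/(2π·10.1) = 0.001547 m·K/W
  R'_mineral wool = ln(0.0558/0.0246)/(2πk) = 0.8190/(2π·0.0349) = 3.735 m·K/W
ΣR = 0.001547 + 3.735 = 3.737 m·K/W
Q' = ΔT/ΣR = (484 K − 304 K)/3.737 = 48.2 W/m

Q' = 48.2 W/m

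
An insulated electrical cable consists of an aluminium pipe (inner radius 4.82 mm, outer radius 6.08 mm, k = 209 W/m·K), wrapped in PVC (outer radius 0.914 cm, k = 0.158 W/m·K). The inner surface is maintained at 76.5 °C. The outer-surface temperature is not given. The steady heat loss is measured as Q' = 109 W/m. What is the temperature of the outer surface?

T_out = 31.7 °C

Sum the resistances:
  R'_aluminium = ln(0.00608/0.00482)/(2πk) = 0.2322/(2π·209) = 1.768×10^-4 m·K/W
  R'_PVC = ln(0.00914/0.00608)/(2πk) = 0.4077/(2π·0.158) = 0.4106 m·K/W
ΣR = 0.4108 m·K/W
ΔT = Q'·ΣR = 109 × 0.4108 = 44.78 K
Heat flows outward, so T_out = T_in − ΔT = 76.5 − 44.78 = 31.7 °C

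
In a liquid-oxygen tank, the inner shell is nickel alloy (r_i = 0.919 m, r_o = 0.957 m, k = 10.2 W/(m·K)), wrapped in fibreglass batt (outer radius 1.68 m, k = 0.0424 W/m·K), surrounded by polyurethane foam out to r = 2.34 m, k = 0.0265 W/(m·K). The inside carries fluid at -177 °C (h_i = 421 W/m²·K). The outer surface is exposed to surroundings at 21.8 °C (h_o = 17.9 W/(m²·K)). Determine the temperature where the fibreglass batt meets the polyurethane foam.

T = -52.6 °C

Resistance network (inner→outer):
  R_conv,in = 1/(4πr²h) = 1/(4π·0.919²·421) = 2.238×10^-4 K/W
  R_nickel alloy = (1/0.919 − 1/0.957)/(4πk) = 0.04321/(4π·10.2) = 3.371×10^-4 K/W
  R_fibreglass batt = (1/0.957 − 1/1.68)/(4πk) = 0.4497/(4π·0.0424) = 0.8440 K/W
  R_polyurethane foam = (1/1.68 − 1/2.34)/(4πk) = 0.1679/(4π·0.0265) = 0.5042 K/W
  R_conv,out = 1/(4πr²h) = 1/(4π·2.34²·17.9) = 8.119×10^-4 K/W
ΣR = 2.238×10^-4 + 3.371×10^-4 + 0.8440 + 0.5042 + 8.119×10^-4 = 1.350 K/W
Q = ΔT/ΣR = (-177 °C − 21.8 °C)/1.350 = -147.3 W
From the inner boundary to the fibreglass batt/polyurethane foam interface, ΣR_partial = 0.8446 K/W.
T_interface = T_in − Q·ΣR_partial = -177 °C − (-147.3)(0.8446) = -52.6 °C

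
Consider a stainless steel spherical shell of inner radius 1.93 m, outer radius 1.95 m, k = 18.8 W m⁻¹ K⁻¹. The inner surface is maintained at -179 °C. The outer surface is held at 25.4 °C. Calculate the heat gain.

Q = 4πk·ΔT/(1/r₁ − 1/r₂) = 4π × 18.8 × 204.4 / (1/1.93 − 1/1.95) = 9.09×10^6 W

Q = 9090 kW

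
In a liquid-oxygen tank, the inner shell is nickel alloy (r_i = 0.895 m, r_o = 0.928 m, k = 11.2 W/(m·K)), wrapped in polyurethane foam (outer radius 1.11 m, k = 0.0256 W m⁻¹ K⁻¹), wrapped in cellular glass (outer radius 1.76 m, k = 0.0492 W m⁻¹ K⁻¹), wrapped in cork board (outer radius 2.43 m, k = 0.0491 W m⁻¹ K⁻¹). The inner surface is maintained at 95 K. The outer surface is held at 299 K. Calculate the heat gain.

Q = 152 W

Resistance network (inner→outer):
  R_nickel alloy = (1/0.895 − 1/0.928)/(4πk) = 0.03973/(4π·11.2) = 2.823×10^-4 K/W
  R_polyurethane foam = (1/0.928 − 1/1.11)/(4πk) = 0.1767/(4π·0.0256) = 0.5492 K/W
  R_cellular glass = (1/1.11 − 1/1.76)/(4πk) = 0.3327/(4π·0.0492) = 0.5381 K/W
  R_cork board = (1/1.76 − 1/2.43)/(4πk) = 0.1567/(4π·0.0491) = 0.2539 K/W
ΣR = 2.823×10^-4 + 0.5492 + 0.5381 + 0.2539 = 1.341 K/W
Q = ΔT/ΣR = (95 K − 299 K)/1.341 = -152 W
(Negative Q ⇒ heat flows inward; heat gain = 152 W.)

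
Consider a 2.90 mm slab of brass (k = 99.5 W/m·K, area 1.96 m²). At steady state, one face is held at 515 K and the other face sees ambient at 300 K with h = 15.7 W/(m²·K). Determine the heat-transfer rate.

Resistance network (inner→outer):
  R_brass = L/(kA) = 0.00290/(99.5·1.96) = 1.487×10^-5 K/W
  R_conv,out = 1/(hA) = 1/(15.7·1.96) = 0.03250 K/W
ΣR = 1.487×10^-5 + 0.03250 = 0.03251 K/W
Q = ΔT/ΣR = (515 K − 300 K)/0.03251 = 6610 W

Q = 6610 W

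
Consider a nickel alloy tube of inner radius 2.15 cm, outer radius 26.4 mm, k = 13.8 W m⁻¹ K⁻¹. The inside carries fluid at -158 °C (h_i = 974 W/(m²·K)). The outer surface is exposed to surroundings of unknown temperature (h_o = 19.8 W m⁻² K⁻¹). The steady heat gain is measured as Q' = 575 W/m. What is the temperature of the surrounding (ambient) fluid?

T_out = 22.8 °C

Sum the resistances:
  R'_conv,in = 1/(2πr h) = 1/(2π·0.0215·974) = 0.007600 m·K/W
  R'_nickel alloy = ln(0.0264/0.0215)/(2πk) = 0.2053/(2π·13.8) = 0.002368 m·K/W
  R'_conv,out = 1/(2πr h) = 1/(2π·0.0264·19.8) = 0.3045 m·K/W
ΣR = 0.3144 m·K/W
ΔT = Q'·ΣR = 575 × 0.3144 = 180.8 K
Heat flows inward, so T_out = T_in + ΔT = -158 + 180.8 = 22.8 °C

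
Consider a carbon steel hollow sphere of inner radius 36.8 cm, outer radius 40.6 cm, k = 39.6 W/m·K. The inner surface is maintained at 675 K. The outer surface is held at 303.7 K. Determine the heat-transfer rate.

Q = 7.26×10^5 W

Q = 4πk·ΔT/(1/r₁ − 1/r₂) = 4π × 39.6 × 371.3 / (1/0.368 − 1/0.406) = 7.26×10^5 W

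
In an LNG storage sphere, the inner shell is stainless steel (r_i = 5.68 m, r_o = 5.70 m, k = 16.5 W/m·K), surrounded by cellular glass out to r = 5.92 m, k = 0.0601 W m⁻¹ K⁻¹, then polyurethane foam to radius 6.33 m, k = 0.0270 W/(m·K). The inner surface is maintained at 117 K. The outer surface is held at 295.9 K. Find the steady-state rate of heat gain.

Q = 4380 W

Resistance network (inner→outer):
  R_stainless steel = (1/5.68 − 1/5.70)/(4πk) = 6.177×10^-4/(4π·16.5) = 2.979×10^-6 K/W
  R_cellular glass = (1/5.70 − 1/5.92)/(4πk) = 0.006520/(4π·0.0601) = 0.008633 K/W
  R_polyurethane foam = (1/5.92 − 1/6.33)/(4πk) = 0.01094/(4π·0.0270) = 0.03225 K/W
ΣR = 2.979×10^-6 + 0.008633 + 0.03225 = 0.04089 K/W
Q = ΔT/ΣR = (117 K − 295.9 K)/0.04089 = -4380 W
(Negative Q ⇒ heat flows inward; heat gain = 4380 W.)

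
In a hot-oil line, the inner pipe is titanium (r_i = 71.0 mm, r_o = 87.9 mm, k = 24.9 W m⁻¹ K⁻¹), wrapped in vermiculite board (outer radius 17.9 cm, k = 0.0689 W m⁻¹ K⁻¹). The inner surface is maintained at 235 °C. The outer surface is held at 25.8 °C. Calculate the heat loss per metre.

Resistance network (inner→outer):
  R'_titanium = ln(0.0879/0.0710)/(2πk) = 0.2135/(2π·24.9) = 0.001365 m·K/W
  R'_vermiculite board = ln(0.179/0.0879)/(2πk) = 0.7112/(2π·0.0689) = 1.643 m·K/W
ΣR = 0.001365 + 1.643 = 1.644 m·K/W
Q' = ΔT/ΣR = (235 °C − 25.8 °C)/1.644 = 127 W/m

Q' = 127 W/m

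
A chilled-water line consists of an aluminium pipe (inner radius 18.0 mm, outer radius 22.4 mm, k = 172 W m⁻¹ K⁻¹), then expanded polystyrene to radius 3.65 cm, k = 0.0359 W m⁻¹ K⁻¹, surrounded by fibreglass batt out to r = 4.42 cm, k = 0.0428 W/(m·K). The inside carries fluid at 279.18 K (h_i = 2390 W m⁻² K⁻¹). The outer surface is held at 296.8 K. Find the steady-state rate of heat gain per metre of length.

Series thermal resistances, inner to outer:
  R'_conv,in = 1/(2πr h) = 1/(2π·0.0180·2390) = 0.003700 m·K/W
  R'_aluminium = ln(0.0224/0.0180)/(2πk) = 0.2187/(2π·172) = 2.024×10^-4 m·K/W
  R'_expanded polystyrene = ln(0.0365/0.0224)/(2πk) = 0.4883/(2π·0.0359) = 2.165 m·K/W
  R'_fibreglass batt = ln(0.0442/0.0365)/(2πk) = 0.1914/(2π·0.0428) = 0.7118 m·K/W
ΣR = 0.003700 + 2.024×10^-4 + 2.165 + 0.7118 = 2.881 m·K/W
Q' = ΔT/ΣR = (279.18 K − 296.8 K)/2.881 = -6.12 W/m
(Negative Q' ⇒ heat flows inward; heat gain = 6.12 W/m.)

Q' = 6.12 W/m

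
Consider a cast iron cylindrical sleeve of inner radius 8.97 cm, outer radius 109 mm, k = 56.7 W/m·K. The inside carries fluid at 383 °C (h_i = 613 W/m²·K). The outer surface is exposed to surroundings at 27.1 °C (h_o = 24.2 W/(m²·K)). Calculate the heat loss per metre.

Q' = 5.58 kW/m

Treat each layer as a resistance in series:
  R'_conv,in = 1/(2πr h) = 1/(2π·0.0897·613) = 0.002894 m·K/W
  R'_cast iron = ln(0.109/0.0897)/(2πk) = 0.1949/(2π·56.7) = 5.470×10^-4 m·K/W
  R'_conv,out = 1/(2πr h) = 1/(2π·0.109·24.2) = 0.06034 m·K/W
ΣR = 0.002894 + 5.470×10^-4 + 0.06034 = 0.06378 m·K/W
Q' = ΔT/ΣR = (383 °C − 27.1 °C)/0.06378 = 5580 W/m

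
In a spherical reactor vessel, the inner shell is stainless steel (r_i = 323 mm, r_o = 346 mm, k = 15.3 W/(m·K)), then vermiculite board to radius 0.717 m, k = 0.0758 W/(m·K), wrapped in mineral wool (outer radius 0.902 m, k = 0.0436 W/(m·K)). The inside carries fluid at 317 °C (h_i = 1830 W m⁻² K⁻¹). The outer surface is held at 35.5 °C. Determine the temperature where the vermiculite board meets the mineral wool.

Treat each layer as a resistance in series:
  R_conv,in = 1/(4πr²h) = 1/(4π·0.323²·1830) = 4.168×10^-4 K/W
  R_stainless steel = (1/0.323 − 1/0.346)/(4πk) = 0.2058/(4π·15.3) = 0.001070 K/W
  R_vermiculite board = (1/0.346 − 1/0.717)/(4πk) = 1.495/(4π·0.0758) = 1.570 K/W
  R_mineral wool = (1/0.717 − 1/0.902)/(4πk) = 0.2861/(4π·0.0436) = 0.5221 K/W
ΣR = 4.168×10^-4 + 0.001070 + 1.570 + 0.5221 = 2.094 K/W
Q = ΔT/ΣR = (317 °C − 35.5 °C)/2.094 = 134.4 W
From the inner boundary to the vermiculite board/mineral wool interface, ΣR_partial = 1.571 K/W.
T_interface = T_in − Q·ΣR_partial = 317 °C − (134.4)(1.571) = 106 °C

T = 106 °C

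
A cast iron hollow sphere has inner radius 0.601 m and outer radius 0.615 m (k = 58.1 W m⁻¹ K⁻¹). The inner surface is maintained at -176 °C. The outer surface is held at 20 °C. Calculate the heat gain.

Q = 4πk·ΔT/(1/r₁ − 1/r₂) = 4π × 58.1 × 196 / (1/0.601 − 1/0.615) = 3.78×10^6 W

Q = 3780 kW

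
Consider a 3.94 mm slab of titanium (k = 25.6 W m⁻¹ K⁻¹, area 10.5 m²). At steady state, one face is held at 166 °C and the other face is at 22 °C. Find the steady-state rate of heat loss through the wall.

Q = 9.82×10^6 W

Q = kA·ΔT/L = 25.6 × 10.5 × |166 °C − 22 °C| / 0.00394 = 9.82×10^6 W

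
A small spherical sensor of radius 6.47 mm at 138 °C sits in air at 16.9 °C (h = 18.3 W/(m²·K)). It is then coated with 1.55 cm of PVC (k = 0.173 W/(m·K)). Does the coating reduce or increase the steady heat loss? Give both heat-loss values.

increases: 1.17 → 2.05 W

Critical radius for a sphere: r_cr = 2k/h = 0.0189 m = 1.89 cm.
Outer radius after coating: r₂ = 0.00647 + 0.0155 = 0.02197 m.
r₁ < r_cr < r₂: heat loss rises to a maximum at r_cr then falls. Whether the coating helps depends on whether Q(r₂) has dropped back below Q(r₁).
Bare: R = 1/(4πr₁²h) = 103.9 K/W; Q = 121.1/103.9 = 1.17 W.
Coated: R = R_cond + R_conv = 59.17 K/W; Q = 121.1/59.17 = 2.05 W.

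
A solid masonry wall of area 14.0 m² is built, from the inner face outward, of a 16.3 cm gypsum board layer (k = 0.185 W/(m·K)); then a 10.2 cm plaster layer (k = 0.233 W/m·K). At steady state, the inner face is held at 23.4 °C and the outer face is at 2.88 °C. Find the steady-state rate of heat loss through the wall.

Q = 218 W

Resistance network (inner→outer):
  R_gypsum board = L/(kA) = 0.163/(0.185·14.0) = 0.06293 K/W
  R_plaster = L/(kA) = 0.102/(0.233·14.0) = 0.03127 K/W
ΣR = 0.06293 + 0.03127 = 0.09420 K/W
Q = ΔT/ΣR = (23.4 °C − 2.88 °C)/0.09420 = 218 W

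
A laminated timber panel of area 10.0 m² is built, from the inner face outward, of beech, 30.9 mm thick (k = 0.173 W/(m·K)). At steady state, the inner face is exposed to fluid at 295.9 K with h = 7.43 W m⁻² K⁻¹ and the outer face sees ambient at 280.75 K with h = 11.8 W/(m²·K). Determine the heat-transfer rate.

Series thermal resistances, inner to outer:
  R_conv,in = 1/(hA) = 1/(7.43·10.0) = 0.01346 K/W
  R_beech = L/(kA) = 0.0309/(0.173·10.0) = 0.01786 K/W
  R_conv,out = 1/(hA) = 1/(11.8·10.0) = 0.008475 K/W
ΣR = 0.01346 + 0.01786 + 0.008475 = 0.03979 K/W
Q = ΔT/ΣR = (295.9 K − 280.75 K)/0.03979 = 381 W

Q = 381 W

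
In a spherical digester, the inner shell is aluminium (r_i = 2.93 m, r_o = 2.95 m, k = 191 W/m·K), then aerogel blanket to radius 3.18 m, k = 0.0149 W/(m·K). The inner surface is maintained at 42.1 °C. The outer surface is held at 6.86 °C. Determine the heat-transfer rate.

Series thermal resistances, inner to outer:
  R_aluminium = (1/2.93 − 1/2.95)/(4πk) = 0.002314/(4π·191) = 9.640×10^-7 K/W
  R_aerogel blanket = (1/2.95 − 1/3.18)/(4πk) = 0.02452/(4π·0.0149) = 0.1309 K/W
ΣR = 9.640×10^-7 + 0.1309 = 0.1309 K/W
Q = ΔT/ΣR = (42.1 °C − 6.86 °C)/0.1309 = 269 W

Q = 269 W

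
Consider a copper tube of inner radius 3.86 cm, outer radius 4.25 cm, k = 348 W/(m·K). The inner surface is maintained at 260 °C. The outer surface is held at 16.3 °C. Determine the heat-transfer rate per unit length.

Q' = 2πk·ΔT/ln(r₂/r₁) = 2π × 348 × 243.7 / ln(0.0425/0.0386) = 5.54×10^6 W/m

Q' = 5.54×10^6 W/m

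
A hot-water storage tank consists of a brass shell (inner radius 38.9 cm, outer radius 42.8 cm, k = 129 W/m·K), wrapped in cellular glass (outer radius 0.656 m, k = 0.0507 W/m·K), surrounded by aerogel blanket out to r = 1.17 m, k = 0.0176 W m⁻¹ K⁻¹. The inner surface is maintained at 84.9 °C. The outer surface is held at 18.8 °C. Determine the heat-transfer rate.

Resistance network (inner→outer):
  R_brass = (1/0.389 − 1/0.428)/(4πk) = 0.2342/(4π·129) = 1.445×10^-4 K/W
  R_cellular glass = (1/0.428 − 1/0.656)/(4πk) = 0.8121/(4π·0.0507) = 1.275 K/W
  R_aerogel blanket = (1/0.656 − 1/1.17)/(4πk) = 0.6697/(4π·0.0176) = 3.028 K/W
ΣR = 1.445×10^-4 + 1.275 + 3.028 = 4.303 K/W
Q = ΔT/ΣR = (84.9 °C − 18.8 °C)/4.303 = 15.4 W

Q = 15.4 W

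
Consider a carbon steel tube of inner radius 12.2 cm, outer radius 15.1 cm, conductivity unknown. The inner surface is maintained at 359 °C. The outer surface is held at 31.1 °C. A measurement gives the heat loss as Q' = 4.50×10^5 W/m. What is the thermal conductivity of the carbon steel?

ΣR = ΔT/Q' = |359 − 31.1|/4.50×10^5 = 7.287×10^-4 m·K/W
ln(r₂/r₁)/(2πk) = 7.287×10^-4 ⇒ k = 0.2133/(2π·7.287×10^-4) = 46.6 W/m·K

k = 46.6 W/m·K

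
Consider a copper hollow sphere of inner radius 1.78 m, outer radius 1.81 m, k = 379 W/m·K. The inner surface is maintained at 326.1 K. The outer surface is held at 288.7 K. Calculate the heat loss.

Q = 19100 kW

Q = 4πk·ΔT/(1/r₁ − 1/r₂) = 4π × 379 × 37.4 / (1/1.78 − 1/1.81) = 1.91×10^7 W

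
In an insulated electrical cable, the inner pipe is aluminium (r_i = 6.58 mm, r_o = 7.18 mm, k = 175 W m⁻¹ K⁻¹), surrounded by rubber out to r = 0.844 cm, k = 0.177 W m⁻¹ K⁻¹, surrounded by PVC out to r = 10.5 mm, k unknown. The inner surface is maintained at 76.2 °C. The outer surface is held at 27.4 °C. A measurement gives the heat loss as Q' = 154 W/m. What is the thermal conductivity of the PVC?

ΣR = ΔT/Q' = |76.2 − 27.4|/154 = 0.3169 m·K/W
Known resistances:
  R'_aluminium = ln(0.00718/0.00658)/(2πk) = 0.08726/(2π·175) = 7.936×10^-5 m·K/W
  R'_rubber = ln(0.00844/0.00718)/(2πk) = 0.1617/(2π·0.177) = 0.1454 m·K/W
R_PVC = ΣR − ΣR_known = 0.3169 − 0.1455 = 0.1714 m·K/W
ln(r₂/r₁)/(2πk) = 0.1714 ⇒ k = 0.2184/(2π·0.1714) = 0.203 W/m·K

k = 0.203 W/m·K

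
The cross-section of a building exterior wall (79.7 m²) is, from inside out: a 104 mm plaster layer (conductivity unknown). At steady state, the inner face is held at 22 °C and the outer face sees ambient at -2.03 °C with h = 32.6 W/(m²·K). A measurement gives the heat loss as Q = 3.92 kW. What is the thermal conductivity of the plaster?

ΣR = ΔT/Q = |22 − -2.03|/3920 = 0.006130 K/W
Known resistances:
  R_conv,out = 1/(hA) = 1/(32.6·79.7) = 3.849×10^-4 K/W
R_plaster = ΣR − ΣR_known = 0.006130 − 3.849×10^-4 = 0.005745 K/W
L/(kA) = 0.005745 ⇒ k = 0.104/(0.005745·79.7) = 0.227 W/m·K

k = 0.227 W/m·K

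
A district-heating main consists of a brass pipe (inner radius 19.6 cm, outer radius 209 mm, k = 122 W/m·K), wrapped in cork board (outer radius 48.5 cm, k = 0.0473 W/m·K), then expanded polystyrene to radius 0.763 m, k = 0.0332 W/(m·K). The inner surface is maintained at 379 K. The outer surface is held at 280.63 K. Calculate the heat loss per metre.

Treat each layer as a resistance in series:
  R'_brass = ln(0.209/0.196)/(2πk) = 0.06422/(2π·122) = 8.378×10^-5 m·K/W
  R'_cork board = ln(0.485/0.209)/(2πk) = 0.8418/(2π·0.0473) = 2.833 m·K/W
  R'_expanded polystyrene = ln(0.763/0.485)/(2πk) = 0.4531/(2π·0.0332) = 2.172 m·K/W
ΣR = 8.378×10^-5 + 2.833 + 2.172 = 5.005 m·K/W
Q' = ΔT/ΣR = (379 K − 280.63 K)/5.005 = 19.7 W/m

Q' = 19.7 W/m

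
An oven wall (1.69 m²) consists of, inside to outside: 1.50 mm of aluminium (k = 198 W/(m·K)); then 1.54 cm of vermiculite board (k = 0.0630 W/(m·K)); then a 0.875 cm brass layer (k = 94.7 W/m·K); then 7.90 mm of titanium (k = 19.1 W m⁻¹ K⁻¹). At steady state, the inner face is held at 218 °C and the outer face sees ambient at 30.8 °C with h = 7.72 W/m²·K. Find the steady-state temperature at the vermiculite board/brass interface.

Treat each layer as a resistance in series:
  R_aluminium = L/(kA) = 0.00150/(198·1.69) = 4.483×10^-6 K/W
  R_vermiculite board = L/(kA) = 0.0154/(0.0630·1.69) = 0.1446 K/W
  R_brass = L/(kA) = 0.00875/(94.7·1.69) = 5.467×10^-5 K/W
  R_titanium = L/(kA) = 0.00790/(19.1·1.69) = 2.447×10^-4 K/W
  R_conv,out = 1/(hA) = 1/(7.72·1.69) = 0.07665 K/W
ΣR = 4.483×10^-6 + 0.1446 + 5.467×10^-5 + 2.447×10^-4 + 0.07665 = 0.2216 K/W
Q = ΔT/ΣR = (218 °C − 30.8 °C)/0.2216 = 844.8 W
From the inner boundary to the vermiculite board/brass interface, ΣR_partial = 0.1446 K/W.
T_interface = T_in − Q·ΣR_partial = 218 °C − (844.8)(0.1446) = 95.8 °C

T = 95.8 °C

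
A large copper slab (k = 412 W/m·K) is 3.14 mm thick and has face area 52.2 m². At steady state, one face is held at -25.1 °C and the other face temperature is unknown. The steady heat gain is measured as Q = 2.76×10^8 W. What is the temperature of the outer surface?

T_out = 15.2 °C

Series resistances:
  R_copper = L/(kA) = 0.00314/(412·52.2) = 1.460×10^-7 K/W
ΣR = 1.460×10^-7 K/W
ΔT = Q·ΣR = 2.76×10^8 × 1.460×10^-7 = 40.30 K
Heat flows inward, so T_out = T_in + ΔT = -25.1 + 40.30 = 15.2 °C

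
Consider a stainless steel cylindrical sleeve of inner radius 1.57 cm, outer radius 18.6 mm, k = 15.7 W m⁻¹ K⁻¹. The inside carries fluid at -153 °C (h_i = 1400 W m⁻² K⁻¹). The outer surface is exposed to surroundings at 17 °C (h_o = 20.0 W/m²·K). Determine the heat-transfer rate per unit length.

Q' = 389 W/m

Resistance network (inner→outer):
  R'_conv,in = 1/(2πr h) = 1/(2π·0.0157·1400) = 0.007241 m·K/W
  R'_stainless steel = ln(0.0186/0.0157)/(2πk) = 0.1695/(2π·15.7) = 0.001718 m·K/W
  R'_conv,out = 1/(2πr h) = 1/(2π·0.0186·20.0) = 0.4278 m·K/W
ΣR = 0.007241 + 0.001718 + 0.4278 = 0.4368 m·K/W
Q' = ΔT/ΣR = (-153 °C − 17 °C)/0.4368 = -389 W/m
(Negative Q' ⇒ heat flows inward; heat gain = 389 W/m.)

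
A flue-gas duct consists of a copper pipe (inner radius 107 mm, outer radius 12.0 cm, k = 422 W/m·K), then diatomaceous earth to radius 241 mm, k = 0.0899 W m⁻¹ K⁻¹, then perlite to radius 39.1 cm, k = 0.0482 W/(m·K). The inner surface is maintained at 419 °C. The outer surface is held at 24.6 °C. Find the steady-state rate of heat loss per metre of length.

Treat each layer as a resistance in series:
  R'_copper = ln(0.120/0.107)/(2πk) = 0.1147/(2π·422) = 4.324×10^-5 m·K/W
  R'_diatomaceous earth = ln(0.241/0.120)/(2πk) = 0.6973/(2π·0.0899) = 1.234 m·K/W
  R'_perlite = ln(0.391/0.241)/(2πk) = 0.4839/(2π·0.0482) = 1.598 m·K/W
ΣR = 4.324×10^-5 + 1.234 + 1.598 = 2.832 m·K/W
Q' = ΔT/ΣR = (419 °C − 24.6 °C)/2.832 = 139 W/m

Q' = 139 W/m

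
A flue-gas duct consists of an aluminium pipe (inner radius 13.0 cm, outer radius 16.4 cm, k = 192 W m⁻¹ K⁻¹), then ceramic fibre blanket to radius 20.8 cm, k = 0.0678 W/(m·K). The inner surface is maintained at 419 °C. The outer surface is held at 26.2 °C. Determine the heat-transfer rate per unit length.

Treat each layer as a resistance in series:
  R'_aluminium = ln(0.164/0.130)/(2πk) = 0.2323/(2π·192) = 1.926×10^-4 m·K/W
  R'_ceramic fibre blanket = ln(0.208/0.164)/(2πk) = 0.2377/(2π·0.0678) = 0.5579 m·K/W
ΣR = 1.926×10^-4 + 0.5579 = 0.5581 m·K/W
Q' = ΔT/ΣR = (419 °C − 26.2 °C)/0.5581 = 704 W/m

Q' = 704 W/m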